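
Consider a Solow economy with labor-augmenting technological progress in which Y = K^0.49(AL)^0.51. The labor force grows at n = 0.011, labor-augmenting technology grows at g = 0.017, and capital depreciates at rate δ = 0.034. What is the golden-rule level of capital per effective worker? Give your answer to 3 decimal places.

Capital per effective worker breaks even when investment replaces (n + g + δ)·k; here n + g + δ = 0.062.
Maximizing c = f(k) − (n+g+δ)·k gives f'(k) = n+g+δ, i.e. 0.49·k^(0.49−1) = 0.062, so k_gold = (0.49/0.062)^(1/0.51) ≈ 57.5971.

k_gold ≈ 57.597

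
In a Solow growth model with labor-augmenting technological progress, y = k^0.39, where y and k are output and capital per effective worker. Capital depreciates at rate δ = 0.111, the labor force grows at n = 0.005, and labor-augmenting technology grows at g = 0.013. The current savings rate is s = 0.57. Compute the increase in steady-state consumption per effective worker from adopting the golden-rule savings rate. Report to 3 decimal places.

Δc ≈ 0.126

n + g + δ = 0.005 + 0.013 + 0.111 = 0.129.
Current steady state (s = 0.57): k* = (0.57/0.129)^(1/0.61) ≈ 11.4247, y* = 11.4247^0.39 ≈ 2.5856, c* = (1−0.57)·2.5856 ≈ 1.1118.
Maximizing c = f(k) − (n+g+δ)·k gives f'(k) = n+g+δ, i.e. 0.39·k^(0.39−1) = 0.129, so k_gold = (0.39/0.129)^(1/0.61) ≈ 6.1329.
y_gold = 6.1329^0.39 ≈ 2.0286, c_gold = y_gold − 0.129·k_gold ≈ 1.2374.
Gain: Δc = 1.2374 − 1.1118 ≈ 0.1256.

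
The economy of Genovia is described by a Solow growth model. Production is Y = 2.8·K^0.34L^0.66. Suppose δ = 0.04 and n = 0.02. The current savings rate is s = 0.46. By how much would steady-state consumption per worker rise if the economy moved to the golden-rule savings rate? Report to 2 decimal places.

Δc ≈ 0.34

The effective depreciation rate is n + δ = 0.02 + 0.04 = 0.06.
Current steady state (s = 0.46): k* = (0.46·2.8/0.06)^(1/0.66) ≈ 104.1898, y* = 2.8·104.1898^0.34 ≈ 13.5900, c* = (1−0.46)·13.5900 ≈ 7.3386.
At the golden rule the marginal product of capital equals n+δ: 0.34·2.8·k^(0.34−1) = 0.06. Solving, k_gold = (0.34·2.8/0.06)^(1/0.66) ≈ 65.9049.
y_gold = 2.8·65.9049^0.34 ≈ 11.6303, c_gold = y_gold − 0.06·k_gold ≈ 7.6760.
Gain: Δc = 7.6760 − 7.3386 ≈ 0.3374.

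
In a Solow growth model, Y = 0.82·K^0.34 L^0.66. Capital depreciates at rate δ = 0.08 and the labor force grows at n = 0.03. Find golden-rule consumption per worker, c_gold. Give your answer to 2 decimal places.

c_gold ≈ 0.87

Capital per worker breaks even when investment replaces (n + δ)·k; here n + δ = 0.11.
Setting f'(k) = n+δ gives 0.34·0.82·k^(0.34−1) = 0.11, hence k_gold = (0.34·0.82/0.11)^(1/0.66) ≈ 4.0923.
y_gold = 0.82·4.0923^0.34 ≈ 1.3240.
c_gold = y_gold − (n+δ)·k_gold = 1.3240 − 0.11·4.0923 ≈ 0.8738.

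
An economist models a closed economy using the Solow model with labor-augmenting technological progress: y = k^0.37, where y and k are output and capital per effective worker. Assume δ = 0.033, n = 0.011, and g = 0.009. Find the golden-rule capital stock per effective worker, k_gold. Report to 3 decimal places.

n + g + δ = 0.011 + 0.009 + 0.033 = 0.053.
Setting f'(k) = n+g+δ gives 0.37·k^(0.37−1) = 0.053, hence k_gold = (0.37/0.053)^(1/0.63) ≈ 21.8557.

k_gold ≈ 21.856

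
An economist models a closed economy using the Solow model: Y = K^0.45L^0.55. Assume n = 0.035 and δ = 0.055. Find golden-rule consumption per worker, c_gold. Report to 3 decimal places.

The effective depreciation rate is n + δ = 0.035 + 0.055 = 0.09.
Setting f'(k) = n+δ gives 0.45·k^(0.45−1) = 0.09, hence k_gold = (0.45/0.09)^(1/0.55) ≈ 18.6575.
y_gold = 18.6575^0.45 ≈ 3.7315.
c_gold = y_gold − (n+δ)·k_gold = 3.7315 − 0.09·18.6575 ≈ 2.0523.

c_gold ≈ 2.052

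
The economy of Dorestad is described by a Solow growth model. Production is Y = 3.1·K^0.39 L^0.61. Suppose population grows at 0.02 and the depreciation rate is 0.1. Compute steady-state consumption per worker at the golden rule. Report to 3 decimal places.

n + δ = 0.02 + 0.1 = 0.12.
Maximizing c = f(k) − (n+δ)·k gives f'(k) = n+δ, i.e. 0.39·3.1·k^(0.39−1) = 0.12, so k_gold = (0.39·3.1/0.12)^(1/0.61) ≈ 44.1229.
y_gold = 3.1·44.1229^0.39 ≈ 13.5763.
c_gold = y_gold − (n+δ)·k_gold = 13.5763 − 0.12·44.1229 ≈ 8.2815.

c_gold ≈ 8.282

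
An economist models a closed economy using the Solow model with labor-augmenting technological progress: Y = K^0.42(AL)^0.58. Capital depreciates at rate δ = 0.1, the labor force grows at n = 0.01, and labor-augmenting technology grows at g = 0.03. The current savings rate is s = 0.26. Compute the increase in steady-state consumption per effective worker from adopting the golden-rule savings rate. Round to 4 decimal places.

Δc ≈ 0.1265

Capital per effective worker breaks even when investment replaces (n + g + δ)·k; here n + g + δ = 0.14.
Current steady state (s = 0.26): k* = (0.26/0.14)^(1/0.58) ≈ 2.9075, y* = 2.9075^0.42 ≈ 1.5656, c* = (1−0.26)·1.5656 ≈ 1.1585.
Setting f'(k) = n+g+δ gives 0.42·k^(0.42−1) = 0.14, hence k_gold = (0.42/0.14)^(1/0.58) ≈ 6.6470.
y_gold = 6.6470^0.42 ≈ 2.2157, c_gold = y_gold − 0.14·k_gold ≈ 1.2851.
Gain: Δc = 1.2851 − 1.1585 ≈ 0.1265.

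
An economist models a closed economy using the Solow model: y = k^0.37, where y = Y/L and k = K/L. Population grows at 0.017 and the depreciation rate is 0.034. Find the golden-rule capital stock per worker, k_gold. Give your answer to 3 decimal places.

k_gold ≈ 23.232

Break-even investment rate: n + δ = 0.017 + 0.034 = 0.051.
Maximizing c = f(k) − (n+δ)·k gives f'(k) = n+δ, i.e. 0.37·k^(0.37−1) = 0.051, so k_gold = (0.37/0.051)^(1/0.63) ≈ 23.2317.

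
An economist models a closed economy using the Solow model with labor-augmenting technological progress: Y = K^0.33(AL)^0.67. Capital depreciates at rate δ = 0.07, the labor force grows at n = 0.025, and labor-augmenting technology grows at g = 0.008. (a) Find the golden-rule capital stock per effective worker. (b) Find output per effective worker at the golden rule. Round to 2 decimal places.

(a) k_gold ≈ 5.69; (b) y_gold ≈ 1.77

Break-even investment rate: n + g + δ = 0.025 + 0.008 + 0.07 = 0.103.
Setting f'(k) = n+g+δ gives 0.33·k^(0.33−1) = 0.103, hence k_gold = (0.33/0.103)^(1/0.67) ≈ 5.6851.
y_gold = 5.6851^0.33 ≈ 1.7745.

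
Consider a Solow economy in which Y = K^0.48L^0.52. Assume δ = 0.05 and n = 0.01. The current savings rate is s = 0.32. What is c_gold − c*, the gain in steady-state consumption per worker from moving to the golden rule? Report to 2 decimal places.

Δc ≈ 0.36

The effective depreciation rate is n + δ = 0.01 + 0.05 = 0.06.
Current steady state (s = 0.32): k* = (0.32/0.06)^(1/0.52) ≈ 25.0077, y* = 25.0077^0.48 ≈ 4.6890, c* = (1−0.32)·4.6890 ≈ 3.1885.
At the golden rule the marginal product of capital equals n+δ: 0.48·k^(0.48−1) = 0.06. Solving, k_gold = (0.48/0.06)^(1/0.52) ≈ 54.5395.
y_gold = 54.5395^0.48 ≈ 6.8174, c_gold = y_gold − 0.06·k_gold ≈ 3.5451.
Gain: Δc = 3.5451 − 3.1885 ≈ 0.3566.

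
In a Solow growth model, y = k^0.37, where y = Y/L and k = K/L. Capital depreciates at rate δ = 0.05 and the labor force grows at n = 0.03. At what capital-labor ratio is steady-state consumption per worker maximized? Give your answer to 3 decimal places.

The effective depreciation rate is n + δ = 0.03 + 0.05 = 0.08.
At the golden rule the marginal product of capital equals n+δ: 0.37·k^(0.37−1) = 0.08. Solving, k_gold = (0.37/0.08)^(1/0.63) ≈ 11.3693.

k_gold ≈ 11.369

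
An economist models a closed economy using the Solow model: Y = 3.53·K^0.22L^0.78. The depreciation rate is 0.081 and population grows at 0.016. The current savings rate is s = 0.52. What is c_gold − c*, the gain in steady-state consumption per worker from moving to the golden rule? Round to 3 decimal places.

Δc ≈ 1.068

n + δ = 0.016 + 0.081 = 0.097.
Current steady state (s = 0.52): k* = (0.52·3.53/0.097)^(1/0.78) ≈ 43.3698, y* = 3.53·43.3698^0.22 ≈ 8.0901, c* = (1−0.52)·8.0901 ≈ 3.8833.
Setting f'(k) = n+δ gives 0.22·3.53·k^(0.22−1) = 0.097, hence k_gold = (0.22·3.53/0.097)^(1/0.78) ≈ 14.3959.
y_gold = 3.53·14.3959^0.22 ≈ 6.3473, c_gold = y_gold − 0.097·k_gold ≈ 4.9509.
Gain: Δc = 4.9509 − 3.8833 ≈ 1.0676.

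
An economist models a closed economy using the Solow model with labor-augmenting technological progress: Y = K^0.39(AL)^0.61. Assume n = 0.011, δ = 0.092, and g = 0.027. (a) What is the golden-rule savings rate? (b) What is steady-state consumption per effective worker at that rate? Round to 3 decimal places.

(a) s_gold = 0.390; (b) c_gold ≈ 1.231

The effective depreciation rate is n + g + δ = 0.011 + 0.027 + 0.092 = 0.13.
For Cobb-Douglas, s_gold equals capital's share: s_gold = 0.39.
At the golden rule the marginal product of capital equals n+g+δ: 0.39·k^(0.39−1) = 0.13. Solving, k_gold = (0.39/0.13)^(1/0.61) ≈ 6.0557.
y_gold = 6.0557^0.39 ≈ 2.0186; c_gold = (1−0.39)·y_gold ≈ 1.2313.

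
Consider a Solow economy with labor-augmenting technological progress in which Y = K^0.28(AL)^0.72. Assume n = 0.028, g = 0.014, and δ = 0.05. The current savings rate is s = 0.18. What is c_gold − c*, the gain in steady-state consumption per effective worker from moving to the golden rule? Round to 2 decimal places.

The effective depreciation rate is n + g + δ = 0.028 + 0.014 + 0.05 = 0.092.
Current steady state (s = 0.18): k* = (0.18/0.092)^(1/0.72) ≈ 2.5400, y* = 2.5400^0.28 ≈ 1.2982, c* = (1−0.18)·1.2982 ≈ 1.0646.
At the golden rule the marginal product of capital equals n+g+δ: 0.28·k^(0.28−1) = 0.092. Solving, k_gold = (0.28/0.092)^(1/0.72) ≈ 4.6919.
y_gold = 4.6919^0.28 ≈ 1.5416, c_gold = y_gold − 0.092·k_gold ≈ 1.1100.
Gain: Δc = 1.1100 − 1.0646 ≈ 0.0454.

Δc ≈ 0.05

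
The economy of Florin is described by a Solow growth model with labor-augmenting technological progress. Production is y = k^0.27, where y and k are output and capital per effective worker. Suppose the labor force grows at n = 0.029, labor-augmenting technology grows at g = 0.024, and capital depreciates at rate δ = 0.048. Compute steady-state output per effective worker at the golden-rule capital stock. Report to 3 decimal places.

Capital per effective worker breaks even when investment replaces (n + g + δ)·k; here n + g + δ = 0.101.
Setting f'(k) = n+g+δ gives 0.27·k^(0.27−1) = 0.101, hence k_gold = (0.27/0.101)^(1/0.73) ≈ 3.8458.
Output: y_gold = k_gold^0.27 = 3.8458^0.27 ≈ 1.4386.

y_gold ≈ 1.439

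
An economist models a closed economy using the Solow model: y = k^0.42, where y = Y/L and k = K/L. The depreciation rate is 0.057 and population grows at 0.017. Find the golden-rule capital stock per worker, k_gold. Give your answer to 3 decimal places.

k_gold ≈ 19.954

Capital per worker breaks even when investment replaces (n + δ)·k; here n + δ = 0.074.
Golden rule sets MPK = n+δ: 0.42·k^(0.42−1) = 0.074, so k_gold = (0.42/0.074)^(1/0.58) ≈ 19.9540.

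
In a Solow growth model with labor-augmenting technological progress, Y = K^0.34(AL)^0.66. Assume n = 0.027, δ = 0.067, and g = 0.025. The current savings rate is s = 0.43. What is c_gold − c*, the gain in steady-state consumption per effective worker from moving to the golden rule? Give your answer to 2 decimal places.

Δc ≈ 0.03

Break-even investment rate: n + g + δ = 0.027 + 0.025 + 0.067 = 0.119.
Current steady state (s = 0.43): k* = (0.43/0.119)^(1/0.66) ≈ 7.0038, y* = 7.0038^0.34 ≈ 1.9383, c* = (1−0.43)·1.9383 ≈ 1.1048.
Golden rule sets MPK = n+g+δ: 0.34·k^(0.34−1) = 0.119, so k_gold = (0.34/0.119)^(1/0.66) ≈ 4.9069.
y_gold = 4.9069^0.34 ≈ 1.7174, c_gold = y_gold − 0.119·k_gold ≈ 1.1335.
Gain: Δc = 1.1335 − 1.1048 ≈ 0.0287.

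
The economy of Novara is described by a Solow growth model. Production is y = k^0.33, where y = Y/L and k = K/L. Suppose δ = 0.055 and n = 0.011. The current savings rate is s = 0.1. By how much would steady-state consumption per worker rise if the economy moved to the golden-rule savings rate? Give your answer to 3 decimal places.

Break-even investment rate: n + δ = 0.011 + 0.055 = 0.066.
Current steady state (s = 0.1): k* = (0.1/0.066)^(1/0.67) ≈ 1.8592, y* = 1.8592^0.33 ≈ 1.2271, c* = (1−0.1)·1.2271 ≈ 1.1044.
Golden rule sets MPK = n+δ: 0.33·k^(0.33−1) = 0.066, so k_gold = (0.33/0.066)^(1/0.67) ≈ 11.0469.
y_gold = 11.0469^0.33 ≈ 2.2094, c_gold = y_gold − 0.066·k_gold ≈ 1.4803.
Gain: Δc = 1.4803 − 1.1044 ≈ 0.3759.

Δc ≈ 0.376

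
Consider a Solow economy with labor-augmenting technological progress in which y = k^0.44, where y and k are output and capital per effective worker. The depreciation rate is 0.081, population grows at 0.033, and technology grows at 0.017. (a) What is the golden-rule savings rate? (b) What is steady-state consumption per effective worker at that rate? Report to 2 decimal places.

(a) s_gold = 0.44; (b) c_gold ≈ 1.45

Break-even investment rate: n + g + δ = 0.033 + 0.017 + 0.081 = 0.131.
For Cobb-Douglas, s_gold equals capital's share: s_gold = 0.44.
Setting f'(k) = n+g+δ gives 0.44·k^(0.44−1) = 0.131, hence k_gold = (0.44/0.131)^(1/0.56) ≈ 8.7018.
y_gold = 8.7018^0.44 ≈ 2.5908; c_gold = (1−0.44)·y_gold ≈ 1.4508.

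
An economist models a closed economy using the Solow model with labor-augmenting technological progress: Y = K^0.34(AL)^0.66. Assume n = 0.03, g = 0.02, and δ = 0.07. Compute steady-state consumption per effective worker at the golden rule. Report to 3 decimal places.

n + g + δ = 0.03 + 0.02 + 0.07 = 0.12.
Maximizing c = f(k) − (n+g+δ)·k gives f'(k) = n+g+δ, i.e. 0.34·k^(0.34−1) = 0.12, so k_gold = (0.34/0.12)^(1/0.66) ≈ 4.8451.
y_gold = 4.8451^0.34 ≈ 1.7100.
c_gold = y_gold − (n+g+δ)·k_gold = 1.7100 − 0.12·4.8451 ≈ 1.1286.

c_gold ≈ 1.129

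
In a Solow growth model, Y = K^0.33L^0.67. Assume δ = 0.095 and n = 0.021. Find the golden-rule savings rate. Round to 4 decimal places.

s_gold = 0.3300

Break-even investment rate: n + δ = 0.021 + 0.095 = 0.116.
At the golden rule MPK = n+δ, and in any Cobb-Douglas steady state s = (n+δ)·k/y = MPK·k/y = capital's share 0.33.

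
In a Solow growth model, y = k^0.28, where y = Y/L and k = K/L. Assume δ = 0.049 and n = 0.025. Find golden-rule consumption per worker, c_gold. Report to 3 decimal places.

c_gold ≈ 1.208

The effective depreciation rate is n + δ = 0.025 + 0.049 = 0.074.
Setting f'(k) = n+δ gives 0.28·k^(0.28−1) = 0.074, hence k_gold = (0.28/0.074)^(1/0.72) ≈ 6.3486.
y_gold = 6.3486^0.28 ≈ 1.6778.
c_gold = y_gold − (n+δ)·k_gold = 1.6778 − 0.074·6.3486 ≈ 1.2080.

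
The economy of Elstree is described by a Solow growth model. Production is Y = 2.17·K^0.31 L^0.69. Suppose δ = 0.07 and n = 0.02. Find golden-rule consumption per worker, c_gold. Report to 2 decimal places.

c_gold ≈ 3.70

The effective depreciation rate is n + δ = 0.02 + 0.07 = 0.09.
Maximizing c = f(k) − (n+δ)·k gives f'(k) = n+δ, i.e. 0.31·2.17·k^(0.31−1) = 0.09, so k_gold = (0.31·2.17/0.09)^(1/0.69) ≈ 18.4526.
y_gold = 2.17·18.4526^0.31 ≈ 5.3572.
c_gold = y_gold − (n+δ)·k_gold = 5.3572 − 0.09·18.4526 ≈ 3.6965.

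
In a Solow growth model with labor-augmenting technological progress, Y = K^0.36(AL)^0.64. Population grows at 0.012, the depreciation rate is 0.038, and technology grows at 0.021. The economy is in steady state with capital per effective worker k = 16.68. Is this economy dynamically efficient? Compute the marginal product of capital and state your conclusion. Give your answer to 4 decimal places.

dynamically inefficient; MPK ≈ 0.0594

n + g + δ = 0.012 + 0.021 + 0.038 = 0.071.
MPK = 0.36·k^(0.36−1) = 0.36·16.68^(-0.64) ≈ 0.0594.
MPK < 0.071, so the economy is dynamically inefficient (over-saving).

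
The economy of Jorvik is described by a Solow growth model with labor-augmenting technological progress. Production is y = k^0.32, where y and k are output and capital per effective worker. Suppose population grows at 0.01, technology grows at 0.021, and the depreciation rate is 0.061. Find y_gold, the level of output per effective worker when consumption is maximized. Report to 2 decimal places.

n + g + δ = 0.01 + 0.021 + 0.061 = 0.092.
Maximizing c = f(k) − (n+g+δ)·k gives f'(k) = n+g+δ, i.e. 0.32·k^(0.32−1) = 0.092, so k_gold = (0.32/0.092)^(1/0.68) ≈ 6.2535.
Output: y_gold = k_gold^0.32 = 6.2535^0.32 ≈ 1.7979.

y_gold ≈ 1.80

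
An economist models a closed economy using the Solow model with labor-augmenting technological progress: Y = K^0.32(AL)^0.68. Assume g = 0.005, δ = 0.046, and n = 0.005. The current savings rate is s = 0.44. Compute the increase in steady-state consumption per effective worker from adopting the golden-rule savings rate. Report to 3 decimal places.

Δc ≈ 0.067

The effective depreciation rate is n + g + δ = 0.005 + 0.005 + 0.046 = 0.056.
Current steady state (s = 0.44): k* = (0.44/0.056)^(1/0.68) ≈ 20.7284, y* = 20.7284^0.32 ≈ 2.6382, c* = (1−0.44)·2.6382 ≈ 1.4774.
At the golden rule the marginal product of capital equals n+g+δ: 0.32·k^(0.32−1) = 0.056. Solving, k_gold = (0.32/0.056)^(1/0.68) ≈ 12.9772.
y_gold = 12.9772^0.32 ≈ 2.2710, c_gold = y_gold − 0.056·k_gold ≈ 1.5443.
Gain: Δc = 1.5443 − 1.4774 ≈ 0.0669.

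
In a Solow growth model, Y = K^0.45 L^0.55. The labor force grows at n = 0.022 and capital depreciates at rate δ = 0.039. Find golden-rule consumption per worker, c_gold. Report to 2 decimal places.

c_gold ≈ 2.82

Capital per worker breaks even when investment replaces (n + δ)·k; here n + δ = 0.061.
Maximizing c = f(k) − (n+δ)·k gives f'(k) = n+δ, i.e. 0.45·k^(0.45−1) = 0.061, so k_gold = (0.45/0.061)^(1/0.55) ≈ 37.8415.
y_gold = 37.8415^0.45 ≈ 5.1296.
c_gold = y_gold − (n+δ)·k_gold = 5.1296 − 0.061·37.8415 ≈ 2.8213.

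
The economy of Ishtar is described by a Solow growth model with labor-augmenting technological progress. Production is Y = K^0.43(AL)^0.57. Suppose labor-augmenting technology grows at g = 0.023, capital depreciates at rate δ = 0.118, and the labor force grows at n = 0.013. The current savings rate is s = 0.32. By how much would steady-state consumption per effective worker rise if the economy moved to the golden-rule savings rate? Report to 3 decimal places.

Δc ≈ 0.056

The effective depreciation rate is n + g + δ = 0.013 + 0.023 + 0.118 = 0.154.
Current steady state (s = 0.32): k* = (0.32/0.154)^(1/0.57) ≈ 3.6078, y* = 3.6078^0.43 ≈ 1.7363, c* = (1−0.32)·1.7363 ≈ 1.1807.
At the golden rule the marginal product of capital equals n+g+δ: 0.43·k^(0.43−1) = 0.154. Solving, k_gold = (0.43/0.154)^(1/0.57) ≈ 6.0585.
y_gold = 6.0585^0.43 ≈ 2.1698, c_gold = y_gold − 0.154·k_gold ≈ 1.2368.
Gain: Δc = 1.2368 − 1.1807 ≈ 0.0561.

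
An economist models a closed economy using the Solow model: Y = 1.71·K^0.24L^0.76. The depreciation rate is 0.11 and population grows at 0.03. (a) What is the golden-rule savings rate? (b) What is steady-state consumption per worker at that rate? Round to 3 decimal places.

n + δ = 0.03 + 0.11 = 0.14.
For Cobb-Douglas, s_gold equals capital's share: s_gold = 0.24.
Maximizing c = f(k) − (n+δ)·k gives f'(k) = n+δ, i.e. 0.24·1.71·k^(0.24−1) = 0.14, so k_gold = (0.24·1.71/0.14)^(1/0.76) ≈ 4.1170.
y_gold = 1.71·4.1170^0.24 ≈ 2.4016; c_gold = (1−0.24)·y_gold ≈ 1.8252.

(a) s_gold = 0.240; (b) c_gold ≈ 1.825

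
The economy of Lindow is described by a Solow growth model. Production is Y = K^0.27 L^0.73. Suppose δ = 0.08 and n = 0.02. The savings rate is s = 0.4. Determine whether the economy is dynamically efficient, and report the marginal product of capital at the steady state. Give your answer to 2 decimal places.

dynamically inefficient; MPK ≈ 0.07

Capital per worker breaks even when investment replaces (n + δ)·k; here n + δ = 0.1.
Steady-state k*: s·k^0.27 = 0.1·k gives k* = (0.4/0.1)^(1/0.73) ≈ 6.6794.
MPK = 0.27·6.6794^(-0.73) ≈ 0.0675.
MPK < n+δ = 0.1, so the economy is dynamically inefficient (over-saving).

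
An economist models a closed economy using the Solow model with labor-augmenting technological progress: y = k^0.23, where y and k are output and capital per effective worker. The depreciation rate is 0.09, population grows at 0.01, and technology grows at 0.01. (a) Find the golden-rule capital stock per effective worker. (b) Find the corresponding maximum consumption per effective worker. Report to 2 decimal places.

Capital per effective worker breaks even when investment replaces (n + g + δ)·k; here n + g + δ = 0.11.
Golden rule sets MPK = n+g+δ: 0.23·k^(0.23−1) = 0.11, so k_gold = (0.23/0.11)^(1/0.77) ≈ 2.6063.
y_gold = 2.6063^0.23 ≈ 1.2465; c_gold = y_gold − 0.11·k_gold ≈ 0.9598.

(a) k_gold ≈ 2.61; (b) c_gold ≈ 0.96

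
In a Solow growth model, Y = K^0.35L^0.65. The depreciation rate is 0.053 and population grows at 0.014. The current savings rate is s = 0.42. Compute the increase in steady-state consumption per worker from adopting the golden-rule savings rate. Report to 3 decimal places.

Δc ≈ 0.025

Capital per worker breaks even when investment replaces (n + δ)·k; here n + δ = 0.067.
Current steady state (s = 0.42): k* = (0.42/0.067)^(1/0.65) ≈ 16.8431, y* = 16.8431^0.35 ≈ 2.6869, c* = (1−0.42)·2.6869 ≈ 1.5584.
Maximizing c = f(k) − (n+δ)·k gives f'(k) = n+δ, i.e. 0.35·k^(0.35−1) = 0.067, so k_gold = (0.35/0.067)^(1/0.65) ≈ 12.7235.
y_gold = 12.7235^0.35 ≈ 2.4356, c_gold = y_gold − 0.067·k_gold ≈ 1.5832.
Gain: Δc = 1.5832 − 1.5584 ≈ 0.0248.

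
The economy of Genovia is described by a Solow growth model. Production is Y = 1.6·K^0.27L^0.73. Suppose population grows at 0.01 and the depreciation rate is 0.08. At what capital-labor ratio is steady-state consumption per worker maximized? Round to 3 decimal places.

n + δ = 0.01 + 0.08 = 0.09.
Golden rule sets MPK = n+δ: 0.27·1.6·k^(0.27−1) = 0.09, so k_gold = (0.27·1.6/0.09)^(1/0.73) ≈ 8.5745.

k_gold ≈ 8.574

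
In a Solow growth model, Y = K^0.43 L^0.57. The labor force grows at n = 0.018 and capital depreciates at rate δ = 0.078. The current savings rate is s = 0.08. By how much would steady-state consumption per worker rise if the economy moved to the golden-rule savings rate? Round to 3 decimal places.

Δc ≈ 0.965

Capital per worker breaks even when investment replaces (n + δ)·k; here n + δ = 0.096.
Current steady state (s = 0.08): k* = (0.08/0.096)^(1/0.57) ≈ 0.7262, y* = 0.7262^0.43 ≈ 0.8715, c* = (1−0.08)·0.8715 ≈ 0.8018.
Maximizing c = f(k) − (n+δ)·k gives f'(k) = n+δ, i.e. 0.43·k^(0.43−1) = 0.096, so k_gold = (0.43/0.096)^(1/0.57) ≈ 13.8820.
y_gold = 13.8820^0.43 ≈ 3.0992, c_gold = y_gold − 0.096·k_gold ≈ 1.7666.
Gain: Δc = 1.7666 − 0.8018 ≈ 0.9648.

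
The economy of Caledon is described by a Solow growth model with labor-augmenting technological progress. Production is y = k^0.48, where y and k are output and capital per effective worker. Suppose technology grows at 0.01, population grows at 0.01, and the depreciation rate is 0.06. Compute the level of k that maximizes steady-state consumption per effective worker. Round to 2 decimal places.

k_gold ≈ 31.36

Break-even investment rate: n + g + δ = 0.01 + 0.01 + 0.06 = 0.08.
Golden rule sets MPK = n+g+δ: 0.48·k^(0.48−1) = 0.08, so k_gold = (0.48/0.08)^(1/0.52) ≈ 31.3650.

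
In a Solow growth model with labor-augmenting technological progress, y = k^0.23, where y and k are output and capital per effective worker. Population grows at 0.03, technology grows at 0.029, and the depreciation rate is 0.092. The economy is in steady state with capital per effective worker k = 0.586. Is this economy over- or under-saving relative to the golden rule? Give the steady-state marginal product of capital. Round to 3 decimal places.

under-saving; MPK ≈ 0.347

Break-even investment rate: n + g + δ = 0.03 + 0.029 + 0.092 = 0.151.
MPK = 0.23·k^(0.23−1) = 0.23·0.586^(-0.77) ≈ 0.3471.
MPK > 0.151, so the economy is dynamically efficient (under-saving).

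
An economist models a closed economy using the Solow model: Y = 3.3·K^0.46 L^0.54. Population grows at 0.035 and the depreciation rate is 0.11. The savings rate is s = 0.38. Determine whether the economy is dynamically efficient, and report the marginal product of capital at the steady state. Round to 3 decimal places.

Break-even investment rate: n + δ = 0.035 + 0.11 = 0.145.
Steady-state k*: s·A·k^0.46 = 0.145·k gives k* = (0.38·3.3/0.145)^(1/0.54) ≈ 54.3319.
MPK = 0.46·3.3·54.3319^(-0.54) ≈ 0.1755.
MPK > n+δ = 0.145, so the economy is dynamically efficient (under-saving).

dynamically efficient; MPK ≈ 0.176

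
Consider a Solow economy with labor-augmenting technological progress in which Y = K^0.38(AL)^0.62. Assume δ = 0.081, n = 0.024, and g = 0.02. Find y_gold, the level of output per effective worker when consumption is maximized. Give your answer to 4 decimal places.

Capital per effective worker breaks even when investment replaces (n + g + δ)·k; here n + g + δ = 0.125.
Maximizing c = f(k) − (n+g+δ)·k gives f'(k) = n+g+δ, i.e. 0.38·k^(0.38−1) = 0.125, so k_gold = (0.38/0.125)^(1/0.62) ≈ 6.0094.
Output: y_gold = k_gold^0.38 = 6.0094^0.38 ≈ 1.9768.

y_gold ≈ 1.9768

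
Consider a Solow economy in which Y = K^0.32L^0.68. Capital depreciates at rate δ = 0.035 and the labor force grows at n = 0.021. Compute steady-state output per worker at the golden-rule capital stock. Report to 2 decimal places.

The effective depreciation rate is n + δ = 0.021 + 0.035 = 0.056.
At the golden rule the marginal product of capital equals n+δ: 0.32·k^(0.32−1) = 0.056. Solving, k_gold = (0.32/0.056)^(1/0.68) ≈ 12.9772.
Output: y_gold = k_gold^0.32 = 12.9772^0.32 ≈ 2.2710.

y_gold ≈ 2.27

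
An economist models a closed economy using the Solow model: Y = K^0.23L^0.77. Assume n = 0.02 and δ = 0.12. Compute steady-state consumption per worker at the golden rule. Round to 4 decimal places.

c_gold ≈ 0.8931

Break-even investment rate: n + δ = 0.02 + 0.12 = 0.14.
Maximizing c = f(k) − (n+δ)·k gives f'(k) = n+δ, i.e. 0.23·k^(0.23−1) = 0.14, so k_gold = (0.23/0.14)^(1/0.77) ≈ 1.9055.
y_gold = 1.9055^0.23 ≈ 1.1598.
c_gold = y_gold − (n+δ)·k_gold = 1.1598 − 0.14·1.9055 ≈ 0.8931.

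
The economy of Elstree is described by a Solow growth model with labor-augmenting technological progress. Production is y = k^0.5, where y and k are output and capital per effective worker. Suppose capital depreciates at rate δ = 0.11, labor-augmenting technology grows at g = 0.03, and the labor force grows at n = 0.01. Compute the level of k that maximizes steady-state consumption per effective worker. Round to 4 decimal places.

k_gold ≈ 11.1111

Capital per effective worker breaks even when investment replaces (n + g + δ)·k; here n + g + δ = 0.15.
Maximizing c = f(k) − (n+g+δ)·k gives f'(k) = n+g+δ, i.e. 0.5·k^(0.5−1) = 0.15, so k_gold = (0.5/0.15)^(1/0.5) ≈ 11.1111.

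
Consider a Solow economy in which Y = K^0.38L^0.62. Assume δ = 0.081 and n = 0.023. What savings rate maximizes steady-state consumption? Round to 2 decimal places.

s_gold = 0.38

Break-even investment rate: n + δ = 0.023 + 0.081 = 0.104.
At the golden rule MPK = n+δ, and in any Cobb-Douglas steady state s = (n+δ)·k/y = MPK·k/y = capital's share 0.38.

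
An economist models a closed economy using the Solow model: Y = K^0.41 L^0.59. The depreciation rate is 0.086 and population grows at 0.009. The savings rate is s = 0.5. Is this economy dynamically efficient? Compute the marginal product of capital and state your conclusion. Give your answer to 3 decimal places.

n + δ = 0.009 + 0.086 = 0.095.
Steady-state k*: s·k^0.41 = 0.095·k gives k* = (0.5/0.095)^(1/0.59) ≈ 16.6898.
MPK = 0.41·16.6898^(-0.59) ≈ 0.0779.
MPK < n+δ = 0.095, so the economy is dynamically inefficient (over-saving).

dynamically inefficient; MPK ≈ 0.078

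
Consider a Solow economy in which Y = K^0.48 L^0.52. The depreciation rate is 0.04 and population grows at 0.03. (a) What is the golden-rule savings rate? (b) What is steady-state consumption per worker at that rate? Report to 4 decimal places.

(a) s_gold = 0.4800; (b) c_gold ≈ 3.0749

The effective depreciation rate is n + δ = 0.03 + 0.04 = 0.07.
For Cobb-Douglas, s_gold equals capital's share: s_gold = 0.48.
Golden rule sets MPK = n+δ: 0.48·k^(0.48−1) = 0.07, so k_gold = (0.48/0.07)^(1/0.52) ≈ 40.5478.
y_gold = 40.5478^0.48 ≈ 5.9132; c_gold = (1−0.48)·y_gold ≈ 3.0749.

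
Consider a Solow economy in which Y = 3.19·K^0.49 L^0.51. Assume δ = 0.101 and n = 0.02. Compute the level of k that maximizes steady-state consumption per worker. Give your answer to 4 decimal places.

k_gold ≈ 150.9476

The effective depreciation rate is n + δ = 0.02 + 0.101 = 0.121.
Setting f'(k) = n+δ gives 0.49·3.19·k^(0.49−1) = 0.121, hence k_gold = (0.49·3.19/0.121)^(1/0.51) ≈ 150.9476.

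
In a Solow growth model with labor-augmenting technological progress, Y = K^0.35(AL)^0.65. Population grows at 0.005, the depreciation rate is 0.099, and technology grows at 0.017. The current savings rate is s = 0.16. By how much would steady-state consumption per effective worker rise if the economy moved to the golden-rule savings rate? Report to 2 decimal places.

Δc ≈ 0.18

The effective depreciation rate is n + g + δ = 0.005 + 0.017 + 0.099 = 0.121.
Current steady state (s = 0.16): k* = (0.16/0.121)^(1/0.65) ≈ 1.5370, y* = 1.5370^0.35 ≈ 1.1623, c* = (1−0.16)·1.1623 ≈ 0.9764.
At the golden rule the marginal product of capital equals n+g+δ: 0.35·k^(0.35−1) = 0.121. Solving, k_gold = (0.35/0.121)^(1/0.65) ≈ 5.1247.
y_gold = 5.1247^0.35 ≈ 1.7717, c_gold = y_gold − 0.121·k_gold ≈ 1.1516.
Gain: Δc = 1.1516 − 0.9764 ≈ 0.1752.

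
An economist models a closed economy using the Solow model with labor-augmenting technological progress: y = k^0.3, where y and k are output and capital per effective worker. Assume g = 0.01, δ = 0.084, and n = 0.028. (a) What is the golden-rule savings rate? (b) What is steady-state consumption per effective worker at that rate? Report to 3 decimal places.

The effective depreciation rate is n + g + δ = 0.028 + 0.01 + 0.084 = 0.122.
For Cobb-Douglas, s_gold equals capital's share: s_gold = 0.3.
Golden rule sets MPK = n+g+δ: 0.3·k^(0.3−1) = 0.122, so k_gold = (0.3/0.122)^(1/0.7) ≈ 3.6160.
y_gold = 3.6160^0.3 ≈ 1.4705; c_gold = (1−0.3)·y_gold ≈ 1.0294.

(a) s_gold = 0.300; (b) c_gold ≈ 1.029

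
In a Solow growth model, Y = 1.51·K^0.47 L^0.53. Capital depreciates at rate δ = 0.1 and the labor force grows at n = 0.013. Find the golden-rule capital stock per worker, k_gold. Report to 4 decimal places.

k_gold ≈ 32.0371

Break-even investment rate: n + δ = 0.013 + 0.1 = 0.113.
Golden rule sets MPK = n+δ: 0.47·1.51·k^(0.47−1) = 0.113, so k_gold = (0.47·1.51/0.113)^(1/0.53) ≈ 32.0371.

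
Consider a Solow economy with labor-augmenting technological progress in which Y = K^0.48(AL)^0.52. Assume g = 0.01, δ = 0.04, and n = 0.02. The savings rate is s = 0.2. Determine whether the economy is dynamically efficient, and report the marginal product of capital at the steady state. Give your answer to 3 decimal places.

n + g + δ = 0.02 + 0.01 + 0.04 = 0.07.
Steady-state k*: s·k^0.48 = 0.07·k gives k* = (0.2/0.07)^(1/0.52) ≈ 7.5300.
MPK = 0.48·7.5300^(-0.52) ≈ 0.1680.
MPK > n+g+δ = 0.07, so the economy is dynamically efficient (under-saving).

dynamically efficient; MPK ≈ 0.168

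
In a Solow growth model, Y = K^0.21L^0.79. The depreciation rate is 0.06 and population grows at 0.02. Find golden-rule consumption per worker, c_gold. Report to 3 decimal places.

The effective depreciation rate is n + δ = 0.02 + 0.06 = 0.08.
Golden rule sets MPK = n+δ: 0.21·k^(0.21−1) = 0.08, so k_gold = (0.21/0.08)^(1/0.79) ≈ 3.3927.
y_gold = 3.3927^0.21 ≈ 1.2925.
c_gold = y_gold − (n+δ)·k_gold = 1.2925 − 0.08·3.3927 ≈ 1.0210.

c_gold ≈ 1.021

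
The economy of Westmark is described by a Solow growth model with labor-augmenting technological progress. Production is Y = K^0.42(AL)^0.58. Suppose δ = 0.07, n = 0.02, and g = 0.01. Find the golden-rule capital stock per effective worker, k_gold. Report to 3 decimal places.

Capital per effective worker breaks even when investment replaces (n + g + δ)·k; here n + g + δ = 0.1.
At the golden rule the marginal product of capital equals n+g+δ: 0.42·k^(0.42−1) = 0.1. Solving, k_gold = (0.42/0.1)^(1/0.58) ≈ 11.8732.

k_gold ≈ 11.873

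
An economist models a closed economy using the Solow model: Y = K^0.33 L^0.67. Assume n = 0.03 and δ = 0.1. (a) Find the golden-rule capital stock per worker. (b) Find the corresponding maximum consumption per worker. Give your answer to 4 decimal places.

(a) k_gold ≈ 4.0164; (b) c_gold ≈ 1.0601

Capital per worker breaks even when investment replaces (n + δ)·k; here n + δ = 0.13.
Maximizing c = f(k) − (n+δ)·k gives f'(k) = n+δ, i.e. 0.33·k^(0.33−1) = 0.13, so k_gold = (0.33/0.13)^(1/0.67) ≈ 4.0164.
y_gold = 4.0164^0.33 ≈ 1.5822; c_gold = y_gold − 0.13·k_gold ≈ 1.0601.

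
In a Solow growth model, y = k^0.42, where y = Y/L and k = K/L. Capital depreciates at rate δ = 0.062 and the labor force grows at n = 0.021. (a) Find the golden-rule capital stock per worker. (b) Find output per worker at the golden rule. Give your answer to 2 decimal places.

(a) k_gold ≈ 16.37; (b) y_gold ≈ 3.24

Capital per worker breaks even when investment replaces (n + δ)·k; here n + δ = 0.083.
At the golden rule the marginal product of capital equals n+δ: 0.42·k^(0.42−1) = 0.083. Solving, k_gold = (0.42/0.083)^(1/0.58) ≈ 16.3715.
y_gold = 16.3715^0.42 ≈ 3.2353.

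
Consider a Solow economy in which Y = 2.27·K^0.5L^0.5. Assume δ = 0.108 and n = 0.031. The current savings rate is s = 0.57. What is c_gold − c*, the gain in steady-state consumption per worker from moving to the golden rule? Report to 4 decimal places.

Δc ≈ 0.1816

n + δ = 0.031 + 0.108 = 0.139.
Current steady state (s = 0.57): k* = (0.57·2.27/0.139)^(1/0.5) ≈ 86.6507, y* = 2.27·86.6507^0.5 ≈ 21.1306, c* = (1−0.57)·21.1306 ≈ 9.0862.
At the golden rule the marginal product of capital equals n+δ: 0.5·2.27·k^(0.5−1) = 0.139. Solving, k_gold = (0.5·2.27/0.139)^(1/0.5) ≈ 66.6749.
y_gold = 2.27·66.6749^0.5 ≈ 18.5356, c_gold = y_gold − 0.139·k_gold ≈ 9.2678.
Gain: Δc = 9.2678 − 9.0862 ≈ 0.1816.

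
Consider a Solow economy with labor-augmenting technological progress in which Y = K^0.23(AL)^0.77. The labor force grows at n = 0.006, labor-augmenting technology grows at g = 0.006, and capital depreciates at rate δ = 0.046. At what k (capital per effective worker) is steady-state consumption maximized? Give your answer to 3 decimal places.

Break-even investment rate: n + g + δ = 0.006 + 0.006 + 0.046 = 0.058.
Setting f'(k) = n+g+δ gives 0.23·k^(0.23−1) = 0.058, hence k_gold = (0.23/0.058)^(1/0.77) ≈ 5.9843.

k_gold ≈ 5.984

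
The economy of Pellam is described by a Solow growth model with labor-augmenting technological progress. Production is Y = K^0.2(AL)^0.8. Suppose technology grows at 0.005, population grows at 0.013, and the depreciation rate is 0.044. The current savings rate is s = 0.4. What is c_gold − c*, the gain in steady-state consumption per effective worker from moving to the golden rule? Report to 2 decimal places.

Δc ≈ 0.12

Capital per effective worker breaks even when investment replaces (n + g + δ)·k; here n + g + δ = 0.062.
Current steady state (s = 0.4): k* = (0.4/0.062)^(1/0.8) ≈ 10.2822, y* = 10.2822^0.2 ≈ 1.5937, c* = (1−0.4)·1.5937 ≈ 0.9562.
Setting f'(k) = n+g+δ gives 0.2·k^(0.2−1) = 0.062, hence k_gold = (0.2/0.062)^(1/0.8) ≈ 4.3231.
y_gold = 4.3231^0.2 ≈ 1.3402, c_gold = y_gold − 0.062·k_gold ≈ 1.0721.
Gain: Δc = 1.0721 − 0.9562 ≈ 0.1159.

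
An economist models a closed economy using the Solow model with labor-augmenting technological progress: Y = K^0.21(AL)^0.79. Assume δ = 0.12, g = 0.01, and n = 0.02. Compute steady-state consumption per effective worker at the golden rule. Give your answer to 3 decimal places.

c_gold ≈ 0.864

n + g + δ = 0.02 + 0.01 + 0.12 = 0.15.
At the golden rule the marginal product of capital equals n+g+δ: 0.21·k^(0.21−1) = 0.15. Solving, k_gold = (0.21/0.15)^(1/0.79) ≈ 1.5310.
y_gold = 1.5310^0.21 ≈ 1.0936.
c_gold = y_gold − (n+g+δ)·k_gold = 1.0936 − 0.15·1.5310 ≈ 0.8639.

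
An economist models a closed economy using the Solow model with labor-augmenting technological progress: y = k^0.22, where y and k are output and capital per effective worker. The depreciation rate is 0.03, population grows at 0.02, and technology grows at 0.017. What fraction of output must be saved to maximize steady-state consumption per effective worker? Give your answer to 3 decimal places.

s_gold = 0.220

Capital per effective worker breaks even when investment replaces (n + g + δ)·k; here n + g + δ = 0.067.
At the golden rule MPK = n+g+δ, and in any Cobb-Douglas steady state s = (n+g+δ)·k/y = MPK·k/y = capital's share 0.22.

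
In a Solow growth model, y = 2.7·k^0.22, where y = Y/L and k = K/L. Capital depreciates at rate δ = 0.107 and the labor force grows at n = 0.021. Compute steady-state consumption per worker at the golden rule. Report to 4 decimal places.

c_gold ≈ 3.2469

Break-even investment rate: n + δ = 0.021 + 0.107 = 0.128.
Setting f'(k) = n+δ gives 0.22·2.7·k^(0.22−1) = 0.128, hence k_gold = (0.22·2.7/0.128)^(1/0.78) ≈ 7.1546.
y_gold = 2.7·7.1546^0.22 ≈ 4.1627.
c_gold = y_gold − (n+δ)·k_gold = 4.1627 − 0.128·7.1546 ≈ 3.2469.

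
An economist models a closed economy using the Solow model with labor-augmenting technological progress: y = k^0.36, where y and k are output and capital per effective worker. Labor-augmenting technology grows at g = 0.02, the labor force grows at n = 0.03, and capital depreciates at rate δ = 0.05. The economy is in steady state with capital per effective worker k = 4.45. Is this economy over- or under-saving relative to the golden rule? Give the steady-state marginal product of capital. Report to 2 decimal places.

The effective depreciation rate is n + g + δ = 0.03 + 0.02 + 0.05 = 0.1.
MPK = 0.36·k^(0.36−1) = 0.36·4.45^(-0.64) ≈ 0.1385.
MPK > 0.1, so the economy is dynamically efficient (under-saving).

under-saving; MPK ≈ 0.14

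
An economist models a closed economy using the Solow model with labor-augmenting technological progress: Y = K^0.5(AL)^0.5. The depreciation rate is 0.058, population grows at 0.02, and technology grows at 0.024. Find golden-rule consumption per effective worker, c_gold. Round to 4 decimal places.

The effective depreciation rate is n + g + δ = 0.02 + 0.024 + 0.058 = 0.102.
Maximizing c = f(k) − (n+g+δ)·k gives f'(k) = n+g+δ, i.e. 0.5·k^(0.5−1) = 0.102, so k_gold = (0.5/0.102)^(1/0.5) ≈ 24.0292.
y_gold = 24.0292^0.5 ≈ 4.9020.
c_gold = y_gold − (n+g+δ)·k_gold = 4.9020 − 0.102·24.0292 ≈ 2.4510.

c_gold ≈ 2.4510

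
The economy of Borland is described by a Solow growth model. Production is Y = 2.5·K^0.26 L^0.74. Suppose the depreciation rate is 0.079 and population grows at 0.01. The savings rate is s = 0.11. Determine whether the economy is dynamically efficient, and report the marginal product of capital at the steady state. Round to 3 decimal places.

dynamically efficient; MPK ≈ 0.210

n + δ = 0.01 + 0.079 = 0.089.
Steady-state k*: s·A·k^0.26 = 0.089·k gives k* = (0.11·2.5/0.089)^(1/0.74) ≈ 4.5929.
MPK = 0.26·2.5·4.5929^(-0.74) ≈ 0.2104.
MPK > n+δ = 0.089, so the economy is dynamically efficient (under-saving).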